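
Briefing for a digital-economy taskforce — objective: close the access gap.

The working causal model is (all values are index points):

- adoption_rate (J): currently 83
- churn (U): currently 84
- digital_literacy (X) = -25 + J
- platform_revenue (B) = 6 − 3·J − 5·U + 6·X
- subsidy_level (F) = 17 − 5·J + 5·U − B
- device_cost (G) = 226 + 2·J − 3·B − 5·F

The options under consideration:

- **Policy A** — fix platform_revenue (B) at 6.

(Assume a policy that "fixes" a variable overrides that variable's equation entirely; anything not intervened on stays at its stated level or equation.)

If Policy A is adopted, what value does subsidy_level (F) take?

16

Policy A (B := 6):
  J = 83
  U = 84
  X = -25 + 83 = 58
  B = 6
  F = 17 − 5·83 + 5·84 − 6 = 16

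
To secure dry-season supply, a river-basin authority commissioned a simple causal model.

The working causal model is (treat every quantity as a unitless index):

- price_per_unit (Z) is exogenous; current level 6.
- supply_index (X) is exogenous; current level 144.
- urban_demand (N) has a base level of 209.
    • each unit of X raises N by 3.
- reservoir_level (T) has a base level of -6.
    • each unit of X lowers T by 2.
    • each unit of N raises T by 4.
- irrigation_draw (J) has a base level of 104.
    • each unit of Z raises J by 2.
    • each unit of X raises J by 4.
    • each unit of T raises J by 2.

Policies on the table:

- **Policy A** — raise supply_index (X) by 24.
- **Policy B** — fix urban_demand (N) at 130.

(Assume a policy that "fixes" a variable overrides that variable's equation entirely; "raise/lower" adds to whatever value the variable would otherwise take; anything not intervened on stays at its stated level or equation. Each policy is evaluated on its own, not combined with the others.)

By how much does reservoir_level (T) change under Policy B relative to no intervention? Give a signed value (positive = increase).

Baseline:
  X = 144
  N = 209 + 3·144 = 641
  T = -6 − 2·144 + 4·641 = 2270
Policy B (N := 130):
  X = 144
  N = 130
  T = -6 − 2·144 + 4·130 = 226
Change in T: 226 − 2270 = -2044

-2044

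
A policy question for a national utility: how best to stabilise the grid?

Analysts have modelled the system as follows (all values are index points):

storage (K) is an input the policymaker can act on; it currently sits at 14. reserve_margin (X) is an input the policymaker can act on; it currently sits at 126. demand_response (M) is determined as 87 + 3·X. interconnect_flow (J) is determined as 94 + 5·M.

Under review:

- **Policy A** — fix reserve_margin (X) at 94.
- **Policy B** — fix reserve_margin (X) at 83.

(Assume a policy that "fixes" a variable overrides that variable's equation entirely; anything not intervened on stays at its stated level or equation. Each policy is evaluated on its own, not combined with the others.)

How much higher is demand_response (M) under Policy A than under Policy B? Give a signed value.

Policy A (X := 94):
  X = 94
  M = 87 + 3·94 = 369
Policy B (X := 83):
  X = 83
  M = 87 + 3·83 = 336
M: 369 − 336 = 33

33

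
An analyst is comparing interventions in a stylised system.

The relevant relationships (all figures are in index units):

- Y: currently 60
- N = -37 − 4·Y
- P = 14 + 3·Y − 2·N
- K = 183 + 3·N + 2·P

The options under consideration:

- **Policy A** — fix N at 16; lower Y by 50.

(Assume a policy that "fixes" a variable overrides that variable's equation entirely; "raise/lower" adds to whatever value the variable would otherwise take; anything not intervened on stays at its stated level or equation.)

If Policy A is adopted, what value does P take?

12

Policy A (N := 16, Y − 50):
  Y = 60 − 50 = 10
  N = 16
  P = 14 + 3·10 − 2·16 = 12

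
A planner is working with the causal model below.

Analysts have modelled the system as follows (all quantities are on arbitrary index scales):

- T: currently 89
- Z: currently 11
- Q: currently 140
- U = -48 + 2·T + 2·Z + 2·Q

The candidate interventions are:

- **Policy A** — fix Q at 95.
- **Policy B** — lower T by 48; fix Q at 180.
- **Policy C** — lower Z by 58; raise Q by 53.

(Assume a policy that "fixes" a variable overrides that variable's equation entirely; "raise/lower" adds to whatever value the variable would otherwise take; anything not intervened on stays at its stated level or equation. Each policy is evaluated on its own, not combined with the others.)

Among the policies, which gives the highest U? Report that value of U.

Policy A (Q := 95):
  T = 89
  Z = 11
  Q = 95
  U = -48 + 2·89 + 2·11 + 2·95 = 342
Policy B (T − 48, Q := 180):
  T = 89 − 48 = 41
  Z = 11
  Q = 180
  U = -48 + 2·41 + 2·11 + 2·180 = 416
Policy C (Z − 58, Q + 53):
  T = 89
  Z = 11 − 58 = -47
  Q = 140 + 53 = 193
  U = -48 + 2·89 + 2·(-47) + 2·193 = 422
Comparing — Policy A: U=342, Policy B: U=416, Policy C: U=422. Highest is 422 (Policy C).

422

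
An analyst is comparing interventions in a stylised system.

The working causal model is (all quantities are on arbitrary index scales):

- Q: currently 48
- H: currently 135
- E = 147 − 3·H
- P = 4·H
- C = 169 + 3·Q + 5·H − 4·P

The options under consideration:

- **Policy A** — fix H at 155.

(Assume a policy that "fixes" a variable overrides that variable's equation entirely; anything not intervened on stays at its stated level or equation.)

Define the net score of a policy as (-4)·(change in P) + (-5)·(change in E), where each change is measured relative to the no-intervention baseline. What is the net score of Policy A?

Baseline:
  H = 135
  E = 147 − 3·135 = -258
  P = 0 + 4·135 = 540
Policy A (H := 155):
  H = 155
  E = 147 − 3·155 = -318
  P = 0 + 4·155 = 620
ΔP = 620 − 540 = 80; ΔE = -318 − (-258) = -60
Score = (-4)·80 + (-5)·(-60) = -20

-20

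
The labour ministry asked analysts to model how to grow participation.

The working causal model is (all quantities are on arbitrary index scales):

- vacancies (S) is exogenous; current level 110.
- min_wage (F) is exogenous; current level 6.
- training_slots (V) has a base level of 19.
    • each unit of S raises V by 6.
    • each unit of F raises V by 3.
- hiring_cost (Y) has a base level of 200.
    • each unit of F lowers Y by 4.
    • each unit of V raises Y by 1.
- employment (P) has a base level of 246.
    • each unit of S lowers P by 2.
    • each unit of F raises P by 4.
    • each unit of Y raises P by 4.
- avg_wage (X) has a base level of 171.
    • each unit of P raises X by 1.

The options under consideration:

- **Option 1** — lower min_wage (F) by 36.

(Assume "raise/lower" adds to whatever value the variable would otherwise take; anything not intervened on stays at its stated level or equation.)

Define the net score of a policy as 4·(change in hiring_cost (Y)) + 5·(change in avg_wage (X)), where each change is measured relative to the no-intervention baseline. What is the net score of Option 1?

144

Baseline:
  S = 110
  F = 6
  V = 19 + 6·110 + 3·6 = 697
  Y = 200 − 4·6 + 697 = 873
  P = 246 − 2·110 + 4·6 + 4·873 = 3542
  X = 171 + 3542 = 3713
Option 1 (F − 36):
  S = 110
  F = 6 − 36 = -30
  V = 19 + 6·110 + 3·(-30) = 589
  Y = 200 − 4·(-30) + 589 = 909
  P = 246 − 2·110 + 4·(-30) + 4·909 = 3542
  X = 171 + 3542 = 3713
ΔY = 909 − 873 = 36; ΔX = 3713 − 3713 = 0
Score = 4·36 + 5·0 = 144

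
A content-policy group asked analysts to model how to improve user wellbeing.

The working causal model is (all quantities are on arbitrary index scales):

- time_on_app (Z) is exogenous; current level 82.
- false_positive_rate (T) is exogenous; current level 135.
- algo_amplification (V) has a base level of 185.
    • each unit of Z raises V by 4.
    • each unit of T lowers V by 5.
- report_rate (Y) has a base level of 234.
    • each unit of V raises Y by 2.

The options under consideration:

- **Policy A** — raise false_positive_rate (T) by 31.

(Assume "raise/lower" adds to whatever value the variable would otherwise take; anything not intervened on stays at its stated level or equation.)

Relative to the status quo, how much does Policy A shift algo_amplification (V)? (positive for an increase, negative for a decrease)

Baseline:
  Z = 82
  T = 135
  V = 185 + 4·82 − 5·135 = -162
Policy A (T + 31):
  Z = 82
  T = 135 + 31 = 166
  V = 185 + 4·82 − 5·166 = -317
Change in V: -317 − (-162) = -155

-155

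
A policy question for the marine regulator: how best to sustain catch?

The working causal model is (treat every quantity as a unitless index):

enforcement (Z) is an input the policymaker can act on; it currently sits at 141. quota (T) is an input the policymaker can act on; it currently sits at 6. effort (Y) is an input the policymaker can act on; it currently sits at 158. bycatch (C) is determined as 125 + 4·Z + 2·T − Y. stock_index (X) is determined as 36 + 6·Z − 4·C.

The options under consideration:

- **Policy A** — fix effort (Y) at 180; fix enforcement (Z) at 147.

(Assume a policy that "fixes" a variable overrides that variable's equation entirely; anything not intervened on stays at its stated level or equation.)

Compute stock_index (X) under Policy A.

Policy A (Y := 180, Z := 147):
  Z = 147
  T = 6
  Y = 180
  C = 125 + 4·147 + 2·6 − 180 = 545
  X = 36 + 6·147 − 4·545 = -1262

-1262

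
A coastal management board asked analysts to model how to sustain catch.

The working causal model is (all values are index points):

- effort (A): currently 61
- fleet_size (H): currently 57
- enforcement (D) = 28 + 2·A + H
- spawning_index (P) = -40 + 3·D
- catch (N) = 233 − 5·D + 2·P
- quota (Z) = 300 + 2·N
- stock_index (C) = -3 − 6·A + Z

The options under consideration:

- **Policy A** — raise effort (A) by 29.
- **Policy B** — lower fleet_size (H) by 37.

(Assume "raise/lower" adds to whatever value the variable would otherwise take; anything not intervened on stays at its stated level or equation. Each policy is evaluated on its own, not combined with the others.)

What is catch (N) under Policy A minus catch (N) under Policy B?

Policy A (A + 29):
  A = 61 + 29 = 90
  H = 57
  D = 28 + 2·90 + 57 = 265
  P = -40 + 3·265 = 755
  N = 233 − 5·265 + 2·755 = 418
Policy B (H − 37):
  A = 61
  H = 57 − 37 = 20
  D = 28 + 2·61 + 20 = 170
  P = -40 + 3·170 = 470
  N = 233 − 5·170 + 2·470 = 323
N: 418 − 323 = 95

95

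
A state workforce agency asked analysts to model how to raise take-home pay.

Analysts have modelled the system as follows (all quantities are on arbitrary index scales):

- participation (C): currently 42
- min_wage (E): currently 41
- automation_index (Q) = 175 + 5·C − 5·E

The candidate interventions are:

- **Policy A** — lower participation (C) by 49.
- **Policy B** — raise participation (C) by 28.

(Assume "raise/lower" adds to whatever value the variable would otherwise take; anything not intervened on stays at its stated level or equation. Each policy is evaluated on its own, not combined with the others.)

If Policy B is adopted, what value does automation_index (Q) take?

320

Policy B (C + 28):
  C = 42 + 28 = 70
  E = 41
  Q = 175 + 5·70 − 5·41 = 320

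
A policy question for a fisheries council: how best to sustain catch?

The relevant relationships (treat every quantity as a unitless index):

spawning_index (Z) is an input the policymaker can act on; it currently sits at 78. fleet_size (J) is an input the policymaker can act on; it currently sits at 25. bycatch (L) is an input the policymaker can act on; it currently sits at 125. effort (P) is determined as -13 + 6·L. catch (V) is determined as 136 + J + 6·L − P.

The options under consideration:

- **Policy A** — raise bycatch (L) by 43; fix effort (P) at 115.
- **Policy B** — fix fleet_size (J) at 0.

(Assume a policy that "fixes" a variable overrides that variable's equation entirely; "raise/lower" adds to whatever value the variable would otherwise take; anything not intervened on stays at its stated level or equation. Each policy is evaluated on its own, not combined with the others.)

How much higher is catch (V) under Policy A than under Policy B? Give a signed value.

Policy A (L + 43, P := 115):
  J = 25
  L = 125 + 43 = 168
  P = 115
  V = 136 + 25 + 6·168 − 115 = 1054
Policy B (J := 0):
  J = 0
  L = 125
  P = -13 + 6·125 = 737
  V = 136 + 0 + 6·125 − 737 = 149
V: 1054 − 149 = 905

905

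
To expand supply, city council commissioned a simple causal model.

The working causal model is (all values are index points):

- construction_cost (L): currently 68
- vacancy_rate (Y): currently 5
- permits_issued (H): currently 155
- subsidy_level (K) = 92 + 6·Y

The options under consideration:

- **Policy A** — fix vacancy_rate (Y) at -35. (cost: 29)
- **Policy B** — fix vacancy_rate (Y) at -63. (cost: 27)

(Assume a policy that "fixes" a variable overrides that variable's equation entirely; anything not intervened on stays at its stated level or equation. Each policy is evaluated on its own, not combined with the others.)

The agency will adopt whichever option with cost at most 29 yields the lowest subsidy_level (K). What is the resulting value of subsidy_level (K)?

-286

Policy A (Y := -35):
  Y = -35
  K = 92 + 6·(-35) = -118
Policy B (Y := -63):
  Y = -63
  K = 92 + 6·(-63) = -286
Comparing — Policy A: K=-118, Policy B: K=-286. Lowest is -286 (Policy B).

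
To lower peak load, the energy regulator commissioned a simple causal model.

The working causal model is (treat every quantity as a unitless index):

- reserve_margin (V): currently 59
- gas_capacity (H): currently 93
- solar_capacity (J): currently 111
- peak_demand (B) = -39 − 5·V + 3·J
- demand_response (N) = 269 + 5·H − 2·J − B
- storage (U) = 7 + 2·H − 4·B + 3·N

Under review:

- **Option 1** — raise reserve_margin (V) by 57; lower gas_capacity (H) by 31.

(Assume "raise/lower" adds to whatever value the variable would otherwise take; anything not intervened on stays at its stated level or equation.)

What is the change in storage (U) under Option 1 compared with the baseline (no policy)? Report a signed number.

Baseline:
  V = 59
  H = 93
  J = 111
  B = -39 − 5·59 + 3·111 = -1
  N = 269 + 5·93 − 2·111 − (-1) = 513
  U = 7 + 2·93 − 4·(-1) + 3·513 = 1736
Option 1 (V + 57, H − 31):
  V = 59 + 57 = 116
  H = 93 − 31 = 62
  J = 111
  B = -39 − 5·116 + 3·111 = -286
  N = 269 + 5·62 − 2·111 − (-286) = 643
  U = 7 + 2·62 − 4·(-286) + 3·643 = 3204
Change in U: 3204 − 1736 = 1468

1468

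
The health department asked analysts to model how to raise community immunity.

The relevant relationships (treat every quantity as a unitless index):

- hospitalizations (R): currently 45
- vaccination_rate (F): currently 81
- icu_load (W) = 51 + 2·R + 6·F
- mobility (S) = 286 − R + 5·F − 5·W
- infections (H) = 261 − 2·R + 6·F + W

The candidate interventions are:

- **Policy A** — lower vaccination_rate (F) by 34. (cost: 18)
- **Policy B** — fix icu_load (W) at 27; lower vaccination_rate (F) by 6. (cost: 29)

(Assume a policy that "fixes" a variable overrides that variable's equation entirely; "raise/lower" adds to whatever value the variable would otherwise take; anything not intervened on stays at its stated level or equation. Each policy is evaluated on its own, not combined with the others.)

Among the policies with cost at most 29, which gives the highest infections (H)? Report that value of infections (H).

876

Policy A (F − 34):
  R = 45
  F = 81 − 34 = 47
  W = 51 + 2·45 + 6·47 = 423
  H = 261 − 2·45 + 6·47 + 423 = 876
Policy B (W := 27, F − 6):
  R = 45
  F = 81 − 6 = 75
  W = 27
  H = 261 − 2·45 + 6·75 + 27 = 648
Comparing — Policy A: H=876, Policy B: H=648. Highest is 876 (Policy A).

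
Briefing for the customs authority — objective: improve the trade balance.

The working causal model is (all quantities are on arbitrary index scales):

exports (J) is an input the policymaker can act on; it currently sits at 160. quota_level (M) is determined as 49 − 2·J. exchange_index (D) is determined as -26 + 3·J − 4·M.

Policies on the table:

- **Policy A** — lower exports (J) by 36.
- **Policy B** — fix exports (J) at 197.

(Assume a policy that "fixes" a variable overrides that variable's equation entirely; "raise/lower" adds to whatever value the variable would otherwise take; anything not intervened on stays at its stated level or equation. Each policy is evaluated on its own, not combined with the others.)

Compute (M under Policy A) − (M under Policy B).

146

Policy A (J − 36):
  J = 160 − 36 = 124
  M = 49 − 2·124 = -199
Policy B (J := 197):
  J = 197
  M = 49 − 2·197 = -345
M: -199 − (-345) = 146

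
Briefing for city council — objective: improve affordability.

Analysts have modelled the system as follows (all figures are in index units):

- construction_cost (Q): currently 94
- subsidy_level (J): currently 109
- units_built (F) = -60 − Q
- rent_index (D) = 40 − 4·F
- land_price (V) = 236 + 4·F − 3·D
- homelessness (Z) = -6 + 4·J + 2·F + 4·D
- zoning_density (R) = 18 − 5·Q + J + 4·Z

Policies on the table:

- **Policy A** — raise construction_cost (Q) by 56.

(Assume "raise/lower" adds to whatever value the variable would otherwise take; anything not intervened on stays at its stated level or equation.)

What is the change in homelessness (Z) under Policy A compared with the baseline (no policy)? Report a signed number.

784

Baseline:
  Q = 94
  J = 109
  F = -60 − 94 = -154
  D = 40 − 4·(-154) = 656
  Z = -6 + 4·109 + 2·(-154) + 4·656 = 2746
Policy A (Q + 56):
  Q = 94 + 56 = 150
  J = 109
  F = -60 − 150 = -210
  D = 40 − 4·(-210) = 880
  Z = -6 + 4·109 + 2·(-210) + 4·880 = 3530
Change in Z: 3530 − 2746 = 784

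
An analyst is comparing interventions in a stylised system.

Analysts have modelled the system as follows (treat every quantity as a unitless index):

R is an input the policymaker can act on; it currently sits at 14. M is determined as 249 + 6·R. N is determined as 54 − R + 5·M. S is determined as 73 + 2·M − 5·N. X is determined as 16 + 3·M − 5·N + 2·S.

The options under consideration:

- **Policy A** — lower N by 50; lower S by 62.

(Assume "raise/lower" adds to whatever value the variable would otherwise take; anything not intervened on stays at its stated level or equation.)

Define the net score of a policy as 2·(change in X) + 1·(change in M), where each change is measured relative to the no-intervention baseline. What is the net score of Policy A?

1252

Baseline:
  R = 14
  M = 249 + 6·14 = 333
  N = 54 − 14 + 5·333 = 1705
  S = 73 + 2·333 − 5·1705 = -7786
  X = 16 + 3·333 − 5·1705 + 2·(-7786) = -23082
Policy A (N − 50, S − 62):
  R = 14
  M = 249 + 6·14 = 333
  N = 54 − 14 + 5·333 (−50 from intervention) = 1655
  S = 73 + 2·333 − 5·1655 (−62 from intervention) = -7598
  X = 16 + 3·333 − 5·1655 + 2·(-7598) = -22456
ΔX = -22456 − (-23082) = 626; ΔM = 333 − 333 = 0
Score = 2·626 + 1·0 = 1252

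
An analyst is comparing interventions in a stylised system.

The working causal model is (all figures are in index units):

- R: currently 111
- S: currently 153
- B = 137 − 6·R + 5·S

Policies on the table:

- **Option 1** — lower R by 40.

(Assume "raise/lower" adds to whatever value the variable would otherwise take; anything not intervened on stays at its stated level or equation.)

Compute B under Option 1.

476

Option 1 (R − 40):
  R = 111 − 40 = 71
  S = 153
  B = 137 − 6·71 + 5·153 = 476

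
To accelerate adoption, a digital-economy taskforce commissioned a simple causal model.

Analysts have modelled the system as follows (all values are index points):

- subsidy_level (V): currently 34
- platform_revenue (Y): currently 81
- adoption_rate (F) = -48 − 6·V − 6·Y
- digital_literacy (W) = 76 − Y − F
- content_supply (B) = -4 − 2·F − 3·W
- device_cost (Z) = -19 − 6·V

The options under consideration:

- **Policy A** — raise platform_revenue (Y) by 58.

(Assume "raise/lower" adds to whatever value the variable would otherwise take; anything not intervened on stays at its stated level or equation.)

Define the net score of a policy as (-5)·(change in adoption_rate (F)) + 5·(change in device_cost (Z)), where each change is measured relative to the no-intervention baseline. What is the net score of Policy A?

1740

Baseline:
  V = 34
  Y = 81
  F = -48 − 6·34 − 6·81 = -738
  Z = -19 − 6·34 = -223
Policy A (Y + 58):
  V = 34
  Y = 81 + 58 = 139
  F = -48 − 6·34 − 6·139 = -1086
  Z = -19 − 6·34 = -223
ΔF = -1086 − (-738) = -348; ΔZ = -223 − (-223) = 0
Score = (-5)·(-348) + 5·0 = 1740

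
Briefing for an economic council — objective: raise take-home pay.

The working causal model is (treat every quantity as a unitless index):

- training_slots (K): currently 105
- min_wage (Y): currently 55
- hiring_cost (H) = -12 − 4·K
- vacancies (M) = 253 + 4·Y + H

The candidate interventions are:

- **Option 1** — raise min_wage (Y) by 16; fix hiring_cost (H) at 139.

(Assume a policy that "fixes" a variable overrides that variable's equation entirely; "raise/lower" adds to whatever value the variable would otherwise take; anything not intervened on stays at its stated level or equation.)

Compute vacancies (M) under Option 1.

Option 1 (Y + 16, H := 139):
  K = 105
  Y = 55 + 16 = 71
  H = 139
  M = 253 + 4·71 + 139 = 676

676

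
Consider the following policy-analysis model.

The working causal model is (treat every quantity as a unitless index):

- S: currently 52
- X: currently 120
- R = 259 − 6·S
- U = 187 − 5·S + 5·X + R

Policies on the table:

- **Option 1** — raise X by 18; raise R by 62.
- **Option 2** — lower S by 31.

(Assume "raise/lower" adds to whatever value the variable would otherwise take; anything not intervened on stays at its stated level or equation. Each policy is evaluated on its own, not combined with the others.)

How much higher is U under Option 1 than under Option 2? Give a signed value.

Option 1 (X + 18, R + 62):
  S = 52
  X = 120 + 18 = 138
  R = 259 − 6·52 (+62 from intervention) = 9
  U = 187 − 5·52 + 5·138 + 9 = 626
Option 2 (S − 31):
  S = 52 − 31 = 21
  X = 120
  R = 259 − 6·21 = 133
  U = 187 − 5·21 + 5·120 + 133 = 815
U: 626 − 815 = -189

-189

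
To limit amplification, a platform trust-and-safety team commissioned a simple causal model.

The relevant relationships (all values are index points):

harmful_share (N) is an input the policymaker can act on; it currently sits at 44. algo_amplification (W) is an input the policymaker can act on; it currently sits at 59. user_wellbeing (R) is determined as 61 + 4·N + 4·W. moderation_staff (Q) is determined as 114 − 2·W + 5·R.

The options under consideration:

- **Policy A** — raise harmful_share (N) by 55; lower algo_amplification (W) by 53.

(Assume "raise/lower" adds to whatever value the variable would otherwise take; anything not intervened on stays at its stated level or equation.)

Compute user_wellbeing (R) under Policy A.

Policy A (N + 55, W − 53):
  N = 44 + 55 = 99
  W = 59 − 53 = 6
  R = 61 + 4·99 + 4·6 = 481

481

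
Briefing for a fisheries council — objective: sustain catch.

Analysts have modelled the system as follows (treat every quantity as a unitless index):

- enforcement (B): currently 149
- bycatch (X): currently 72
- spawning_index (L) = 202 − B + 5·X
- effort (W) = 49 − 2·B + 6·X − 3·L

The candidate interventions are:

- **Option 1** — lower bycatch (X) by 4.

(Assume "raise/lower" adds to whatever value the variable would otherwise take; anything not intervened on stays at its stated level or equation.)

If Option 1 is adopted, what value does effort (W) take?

Option 1 (X − 4):
  B = 149
  X = 72 − 4 = 68
  L = 202 − 149 + 5·68 = 393
  W = 49 − 2·149 + 6·68 − 3·393 = -1020

-1020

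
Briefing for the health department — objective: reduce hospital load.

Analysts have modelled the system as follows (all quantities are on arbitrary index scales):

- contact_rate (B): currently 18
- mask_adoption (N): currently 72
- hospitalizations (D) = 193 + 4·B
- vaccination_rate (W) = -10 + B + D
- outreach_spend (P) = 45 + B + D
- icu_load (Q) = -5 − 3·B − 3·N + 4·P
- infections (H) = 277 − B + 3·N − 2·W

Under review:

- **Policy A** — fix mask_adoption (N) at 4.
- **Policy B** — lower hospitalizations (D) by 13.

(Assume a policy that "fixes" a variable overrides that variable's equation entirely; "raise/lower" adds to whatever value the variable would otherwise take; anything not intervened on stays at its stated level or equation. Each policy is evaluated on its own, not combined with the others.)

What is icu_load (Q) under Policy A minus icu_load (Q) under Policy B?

256

Policy A (N := 4):
  B = 18
  N = 4
  D = 193 + 4·18 = 265
  P = 45 + 18 + 265 = 328
  Q = -5 − 3·18 − 3·4 + 4·328 = 1241
Policy B (D − 13):
  B = 18
  N = 72
  D = 193 + 4·18 (−13 from intervention) = 252
  P = 45 + 18 + 252 = 315
  Q = -5 − 3·18 − 3·72 + 4·315 = 985
Q: 1241 − 985 = 256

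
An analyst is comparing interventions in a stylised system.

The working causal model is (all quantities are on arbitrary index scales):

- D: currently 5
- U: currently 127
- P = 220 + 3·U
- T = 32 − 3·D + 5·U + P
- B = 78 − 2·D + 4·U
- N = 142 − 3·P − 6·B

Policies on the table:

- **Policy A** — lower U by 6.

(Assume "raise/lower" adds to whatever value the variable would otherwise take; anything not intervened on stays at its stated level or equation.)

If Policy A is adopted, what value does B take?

552

Policy A (U − 6):
  D = 5
  U = 127 − 6 = 121
  B = 78 − 2·5 + 4·121 = 552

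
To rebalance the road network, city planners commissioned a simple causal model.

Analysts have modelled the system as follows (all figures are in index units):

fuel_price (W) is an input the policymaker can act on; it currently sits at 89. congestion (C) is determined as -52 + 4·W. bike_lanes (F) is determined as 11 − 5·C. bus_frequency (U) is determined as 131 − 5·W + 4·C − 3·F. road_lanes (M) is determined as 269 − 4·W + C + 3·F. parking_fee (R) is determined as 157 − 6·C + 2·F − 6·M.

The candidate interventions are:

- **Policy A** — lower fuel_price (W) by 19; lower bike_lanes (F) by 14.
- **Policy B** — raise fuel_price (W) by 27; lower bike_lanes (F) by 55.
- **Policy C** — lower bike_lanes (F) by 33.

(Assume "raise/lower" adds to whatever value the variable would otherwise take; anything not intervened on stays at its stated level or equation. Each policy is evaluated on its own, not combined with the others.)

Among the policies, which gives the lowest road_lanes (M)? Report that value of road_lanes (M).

-6095

Policy A (W − 19, F − 14):
  W = 89 − 19 = 70
  C = -52 + 4·70 = 228
  F = 11 − 5·228 (−14 from intervention) = -1143
  M = 269 − 4·70 + 228 + 3·(-1143) = -3212
Policy B (W + 27, F − 55):
  W = 89 + 27 = 116
  C = -52 + 4·116 = 412
  F = 11 − 5·412 (−55 from intervention) = -2104
  M = 269 − 4·116 + 412 + 3·(-2104) = -6095
Policy C (F − 33):
  W = 89
  C = -52 + 4·89 = 304
  F = 11 − 5·304 (−33 from intervention) = -1542
  M = 269 − 4·89 + 304 + 3·(-1542) = -4409
Comparing — Policy A: M=-3212, Policy B: M=-6095, Policy C: M=-4409. Lowest is -6095 (Policy B).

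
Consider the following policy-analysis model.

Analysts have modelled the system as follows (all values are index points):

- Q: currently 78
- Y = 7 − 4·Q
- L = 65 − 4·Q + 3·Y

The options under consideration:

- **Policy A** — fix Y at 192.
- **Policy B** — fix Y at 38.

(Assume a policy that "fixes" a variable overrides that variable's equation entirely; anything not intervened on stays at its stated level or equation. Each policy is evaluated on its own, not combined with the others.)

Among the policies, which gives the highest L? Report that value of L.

329

Policy A (Y := 192):
  Q = 78
  Y = 192
  L = 65 − 4·78 + 3·192 = 329
Policy B (Y := 38):
  Q = 78
  Y = 38
  L = 65 − 4·78 + 3·38 = -133
Comparing — Policy A: L=329, Policy B: L=-133. Highest is 329 (Policy A).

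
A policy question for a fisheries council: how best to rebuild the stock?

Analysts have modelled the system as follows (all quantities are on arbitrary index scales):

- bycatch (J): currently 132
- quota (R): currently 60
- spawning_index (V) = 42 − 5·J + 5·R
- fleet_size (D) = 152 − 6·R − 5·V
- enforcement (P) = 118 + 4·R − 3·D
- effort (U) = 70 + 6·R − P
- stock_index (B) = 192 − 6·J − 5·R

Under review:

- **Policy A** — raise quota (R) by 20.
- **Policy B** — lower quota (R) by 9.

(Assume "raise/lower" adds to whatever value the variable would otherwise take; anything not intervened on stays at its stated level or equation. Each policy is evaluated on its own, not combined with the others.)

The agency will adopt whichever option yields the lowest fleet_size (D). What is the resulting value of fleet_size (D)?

Policy A (R + 20):
  J = 132
  R = 60 + 20 = 80
  V = 42 − 5·132 + 5·80 = -218
  D = 152 − 6·80 − 5·(-218) = 762
Policy B (R − 9):
  J = 132
  R = 60 − 9 = 51
  V = 42 − 5·132 + 5·51 = -363
  D = 152 − 6·51 − 5·(-363) = 1661
Comparing — Policy A: D=762, Policy B: D=1661. Lowest is 762 (Policy A).

762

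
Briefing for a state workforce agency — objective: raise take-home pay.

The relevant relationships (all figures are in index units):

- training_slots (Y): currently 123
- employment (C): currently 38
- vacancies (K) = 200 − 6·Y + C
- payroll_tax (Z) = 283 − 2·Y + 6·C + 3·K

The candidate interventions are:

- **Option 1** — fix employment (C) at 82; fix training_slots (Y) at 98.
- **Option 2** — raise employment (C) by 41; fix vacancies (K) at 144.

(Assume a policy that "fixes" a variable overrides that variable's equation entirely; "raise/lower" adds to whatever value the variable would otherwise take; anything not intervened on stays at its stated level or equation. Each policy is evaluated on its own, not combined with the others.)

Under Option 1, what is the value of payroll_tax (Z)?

Option 1 (C := 82, Y := 98):
  Y = 98
  C = 82
  K = 200 − 6·98 + 82 = -306
  Z = 283 − 2·98 + 6·82 + 3·(-306) = -339

-339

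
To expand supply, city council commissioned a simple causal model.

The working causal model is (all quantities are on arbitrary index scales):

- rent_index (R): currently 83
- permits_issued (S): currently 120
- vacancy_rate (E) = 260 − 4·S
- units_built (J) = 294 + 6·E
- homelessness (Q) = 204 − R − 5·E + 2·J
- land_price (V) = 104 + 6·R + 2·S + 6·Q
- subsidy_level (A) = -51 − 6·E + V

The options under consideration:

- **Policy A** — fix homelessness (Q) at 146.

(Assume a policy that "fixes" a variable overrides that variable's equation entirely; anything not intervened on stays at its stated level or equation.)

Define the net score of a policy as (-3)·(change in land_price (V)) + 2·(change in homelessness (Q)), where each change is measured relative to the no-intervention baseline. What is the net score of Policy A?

-15632

Baseline:
  R = 83
  S = 120
  E = 260 − 4·120 = -220
  J = 294 + 6·(-220) = -1026
  Q = 204 − 83 − 5·(-220) + 2·(-1026) = -831
  V = 104 + 6·83 + 2·120 + 6·(-831) = -4144
Policy A (Q := 146):
  R = 83
  S = 120
  E = 260 − 4·120 = -220
  J = 294 + 6·(-220) = -1026
  Q = 146
  V = 104 + 6·83 + 2·120 + 6·146 = 1718
ΔV = 1718 − (-4144) = 5862; ΔQ = 146 − (-831) = 977
Score = (-3)·5862 + 2·977 = -15632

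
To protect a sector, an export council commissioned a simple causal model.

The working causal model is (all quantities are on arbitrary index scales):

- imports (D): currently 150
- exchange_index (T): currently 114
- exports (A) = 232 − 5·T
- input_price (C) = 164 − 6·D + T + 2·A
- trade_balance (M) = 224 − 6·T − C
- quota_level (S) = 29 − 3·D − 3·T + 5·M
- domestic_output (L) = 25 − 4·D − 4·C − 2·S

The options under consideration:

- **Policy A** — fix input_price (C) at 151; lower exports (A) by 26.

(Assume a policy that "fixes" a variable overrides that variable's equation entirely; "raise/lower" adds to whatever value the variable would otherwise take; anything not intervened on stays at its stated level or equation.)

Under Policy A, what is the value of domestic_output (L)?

6457

Policy A (C := 151, A − 26):
  D = 150
  T = 114
  A = 232 − 5·114 (−26 from intervention) = -364
  C = 151
  M = 224 − 6·114 − 151 = -611
  S = 29 − 3·150 − 3·114 + 5·(-611) = -3818
  L = 25 − 4·150 − 4·151 − 2·(-3818) = 6457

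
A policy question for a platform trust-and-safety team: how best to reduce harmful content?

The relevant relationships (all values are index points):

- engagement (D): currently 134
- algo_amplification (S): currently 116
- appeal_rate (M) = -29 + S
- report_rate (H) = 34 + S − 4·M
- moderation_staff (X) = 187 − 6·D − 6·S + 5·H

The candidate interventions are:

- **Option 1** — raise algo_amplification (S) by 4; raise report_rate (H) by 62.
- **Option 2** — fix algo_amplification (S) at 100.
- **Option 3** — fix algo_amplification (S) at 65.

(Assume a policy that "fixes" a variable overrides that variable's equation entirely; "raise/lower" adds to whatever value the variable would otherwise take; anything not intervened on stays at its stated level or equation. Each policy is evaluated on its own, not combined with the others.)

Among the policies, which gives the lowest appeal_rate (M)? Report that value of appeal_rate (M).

Option 1 (S + 4, H + 62):
  S = 116 + 4 = 120
  M = -29 + 120 = 91
Option 2 (S := 100):
  S = 100
  M = -29 + 100 = 71
Option 3 (S := 65):
  S = 65
  M = -29 + 65 = 36
Comparing — Option 1: M=91, Option 2: M=71, Option 3: M=36. Lowest is 36 (Option 3).

36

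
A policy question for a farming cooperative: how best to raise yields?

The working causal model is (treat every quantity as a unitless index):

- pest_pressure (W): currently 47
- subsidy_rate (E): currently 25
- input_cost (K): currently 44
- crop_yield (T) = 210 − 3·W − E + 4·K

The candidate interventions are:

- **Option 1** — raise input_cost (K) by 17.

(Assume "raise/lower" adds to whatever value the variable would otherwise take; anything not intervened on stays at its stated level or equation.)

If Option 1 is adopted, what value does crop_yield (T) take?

288

Option 1 (K + 17):
  W = 47
  E = 25
  K = 44 + 17 = 61
  T = 210 − 3·47 − 25 + 4·61 = 288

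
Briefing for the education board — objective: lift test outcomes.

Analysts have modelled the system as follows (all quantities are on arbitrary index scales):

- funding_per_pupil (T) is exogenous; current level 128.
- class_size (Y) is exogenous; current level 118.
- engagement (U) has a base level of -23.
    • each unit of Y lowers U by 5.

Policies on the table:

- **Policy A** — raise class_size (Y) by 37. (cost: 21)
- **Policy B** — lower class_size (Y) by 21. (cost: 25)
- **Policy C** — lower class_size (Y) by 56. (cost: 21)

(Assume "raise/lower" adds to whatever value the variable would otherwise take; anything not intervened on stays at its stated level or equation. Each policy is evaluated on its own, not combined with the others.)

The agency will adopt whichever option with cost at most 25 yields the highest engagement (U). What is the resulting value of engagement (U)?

Policy A (Y + 37):
  Y = 118 + 37 = 155
  U = -23 − 5·155 = -798
Policy B (Y − 21):
  Y = 118 − 21 = 97
  U = -23 − 5·97 = -508
Policy C (Y − 56):
  Y = 118 − 56 = 62
  U = -23 − 5·62 = -333
Comparing — Policy A: U=-798, Policy B: U=-508, Policy C: U=-333. Highest is -333 (Policy C).

-333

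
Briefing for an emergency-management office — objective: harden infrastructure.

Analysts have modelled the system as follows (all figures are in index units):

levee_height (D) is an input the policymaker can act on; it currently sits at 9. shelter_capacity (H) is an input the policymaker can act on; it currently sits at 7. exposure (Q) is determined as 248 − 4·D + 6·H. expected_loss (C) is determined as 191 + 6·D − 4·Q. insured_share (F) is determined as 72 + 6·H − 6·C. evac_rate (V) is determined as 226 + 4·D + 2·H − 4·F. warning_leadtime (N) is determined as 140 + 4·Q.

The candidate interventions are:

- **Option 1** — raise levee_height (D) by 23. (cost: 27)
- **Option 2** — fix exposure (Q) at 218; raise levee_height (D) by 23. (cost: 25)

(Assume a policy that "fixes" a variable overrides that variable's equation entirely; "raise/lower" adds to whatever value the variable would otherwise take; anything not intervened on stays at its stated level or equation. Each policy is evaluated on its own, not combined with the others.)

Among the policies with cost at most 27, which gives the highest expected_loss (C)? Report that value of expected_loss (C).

Option 1 (D + 23):
  D = 9 + 23 = 32
  H = 7
  Q = 248 − 4·32 + 6·7 = 162
  C = 191 + 6·32 − 4·162 = -265
Option 2 (Q := 218, D + 23):
  D = 9 + 23 = 32
  H = 7
  Q = 218
  C = 191 + 6·32 − 4·218 = -489
Comparing — Option 1: C=-265, Option 2: C=-489. Highest is -265 (Option 1).

-265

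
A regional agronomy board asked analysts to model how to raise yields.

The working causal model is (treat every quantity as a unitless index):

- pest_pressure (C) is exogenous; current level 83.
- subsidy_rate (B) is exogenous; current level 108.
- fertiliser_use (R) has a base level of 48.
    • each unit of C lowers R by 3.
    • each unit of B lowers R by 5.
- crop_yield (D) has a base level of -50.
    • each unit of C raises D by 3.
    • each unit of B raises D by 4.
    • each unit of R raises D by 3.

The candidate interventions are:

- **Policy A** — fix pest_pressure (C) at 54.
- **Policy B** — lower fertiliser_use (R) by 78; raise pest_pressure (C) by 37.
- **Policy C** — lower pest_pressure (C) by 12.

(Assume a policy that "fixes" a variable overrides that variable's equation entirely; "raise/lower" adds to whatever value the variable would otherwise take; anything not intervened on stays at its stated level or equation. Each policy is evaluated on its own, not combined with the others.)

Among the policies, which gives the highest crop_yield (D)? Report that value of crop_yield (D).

Policy A (C := 54):
  C = 54
  B = 108
  R = 48 − 3·54 − 5·108 = -654
  D = -50 + 3·54 + 4·108 + 3·(-654) = -1418
Policy B (R − 78, C + 37):
  C = 83 + 37 = 120
  B = 108
  R = 48 − 3·120 − 5·108 (−78 from intervention) = -930
  D = -50 + 3·120 + 4·108 + 3·(-930) = -2048
Policy C (C − 12):
  C = 83 − 12 = 71
  B = 108
  R = 48 − 3·71 − 5·108 = -705
  D = -50 + 3·71 + 4·108 + 3·(-705) = -1520
Comparing — Policy A: D=-1418, Policy B: D=-2048, Policy C: D=-1520. Highest is -1418 (Policy A).

-1418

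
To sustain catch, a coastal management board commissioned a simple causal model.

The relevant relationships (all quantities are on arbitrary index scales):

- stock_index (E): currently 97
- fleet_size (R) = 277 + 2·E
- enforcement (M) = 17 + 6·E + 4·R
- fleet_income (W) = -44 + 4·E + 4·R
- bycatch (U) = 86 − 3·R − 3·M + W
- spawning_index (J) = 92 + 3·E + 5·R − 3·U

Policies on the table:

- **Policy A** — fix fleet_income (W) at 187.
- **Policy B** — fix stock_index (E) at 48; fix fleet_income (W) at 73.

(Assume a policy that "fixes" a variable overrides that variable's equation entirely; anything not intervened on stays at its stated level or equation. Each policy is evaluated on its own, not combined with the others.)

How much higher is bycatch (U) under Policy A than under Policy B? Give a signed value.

Policy A (W := 187):
  E = 97
  R = 277 + 2·97 = 471
  M = 17 + 6·97 + 4·471 = 2483
  W = 187
  U = 86 − 3·471 − 3·2483 + 187 = -8589
Policy B (E := 48, W := 73):
  E = 48
  R = 277 + 2·48 = 373
  M = 17 + 6·48 + 4·373 = 1797
  W = 73
  U = 86 − 3·373 − 3·1797 + 73 = -6351
U: -8589 − (-6351) = -2238

-2238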